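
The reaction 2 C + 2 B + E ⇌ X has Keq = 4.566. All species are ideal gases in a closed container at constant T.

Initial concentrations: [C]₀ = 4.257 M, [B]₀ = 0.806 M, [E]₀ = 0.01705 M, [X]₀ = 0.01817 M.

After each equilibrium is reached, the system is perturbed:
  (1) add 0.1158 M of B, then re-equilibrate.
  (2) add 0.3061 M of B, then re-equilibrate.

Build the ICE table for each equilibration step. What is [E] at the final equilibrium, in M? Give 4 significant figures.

[E]_eq = 3.0053e-04 M

Q₀ = 0.09052 vs Keq = 4.566 ⇒ Q<K, forward
Step 1:
                    C           B           E           X
  I             4.257       0.806     0.01705     0.01817
  C          -0.03268    -0.03268    -0.01634     0.01634
  E             4.224      0.7733  7.0828e-04     0.03451
  solve Keq expr → x = 0.01634; check Q = 4.566
Then add 0.1158 M of B.
Step 2:
                    C           B           E           X
  I             4.224      0.8891  7.0828e-04     0.03451
  C       -3.3871e-04 -3.3871e-04 -1.6935e-04  1.6935e-04
  E             4.224      0.8888  5.3892e-04     0.03468
  solve Keq expr → x = 1.6935e-04; check Q = 4.566
Then add 0.3061 M of B.
Step 3:
                    C           B           E           X
  I             4.224       1.195  5.3892e-04     0.03468
  C       -4.7679e-04 -4.7679e-04 -2.3839e-04  2.3839e-04
  E             4.224       1.194  3.0053e-04     0.03492
  solve Keq expr → x = 2.3839e-04; check Q = 4.566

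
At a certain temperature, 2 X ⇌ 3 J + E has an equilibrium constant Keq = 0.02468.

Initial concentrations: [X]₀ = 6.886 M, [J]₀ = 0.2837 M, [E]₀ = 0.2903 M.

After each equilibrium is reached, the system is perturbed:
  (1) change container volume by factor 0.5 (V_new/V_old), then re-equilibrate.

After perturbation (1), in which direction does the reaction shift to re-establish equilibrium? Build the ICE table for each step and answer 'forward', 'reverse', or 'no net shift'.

Direction: reverse

Q₀ = 1.3979e-04 vs Keq = 0.02468 ⇒ Q<K, forward
Step 1:
                  X         J         E
  Initial     6.886    0.2837    0.2903
  Change    -0.5992    0.8988    0.2996
  Equil       6.287     1.183    0.5899
  solve Keq expr → x = 0.2996; check Q = 0.02468
Then change container volume by factor 0.5 (V_new/V_old).
Step 2:
                  X         J         E
  Initial     12.57     2.365      1.18
  Change     0.4785   -0.7177   -0.2392
  Equil       13.05     1.647    0.9406
  solve Keq expr → x = -0.2392; check Q = 0.02468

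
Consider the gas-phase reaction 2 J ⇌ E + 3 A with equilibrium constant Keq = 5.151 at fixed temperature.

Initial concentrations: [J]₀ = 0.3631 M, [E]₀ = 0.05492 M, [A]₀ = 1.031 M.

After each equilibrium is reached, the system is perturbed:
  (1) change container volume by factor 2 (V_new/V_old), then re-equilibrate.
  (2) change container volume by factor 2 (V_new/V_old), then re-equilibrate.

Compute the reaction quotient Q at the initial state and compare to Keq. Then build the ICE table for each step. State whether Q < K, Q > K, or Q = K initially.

Q₀ = 0.4565; Q < K (proceeds forward)

Q₀ = 0.4565 vs Keq = 5.151 ⇒ Q<K, forward
Step 1:
                   J          E          A
  Initial     0.3631    0.05492      1.031
  Change     -0.1443    0.07214     0.2164
  Equil       0.2188     0.1271      1.247
  solve Keq expr → x = 0.07214; check Q = 5.151
Then change container volume by factor 2 (V_new/V_old).
Step 2:
                   J          E          A
  Initial     0.1094    0.06353     0.6237
  Change    -0.03822    0.01911    0.05733
  Equil      0.07119    0.08264      0.681
  solve Keq expr → x = 0.01911; check Q = 5.151
Then change container volume by factor 2 (V_new/V_old).
Step 3:
                   J          E          A
  Initial    0.03559    0.04132     0.3405
  Change    -0.01444   0.007218    0.02165
  Equil      0.02116    0.04854     0.3622
  solve Keq expr → x = 0.007218; check Q = 5.151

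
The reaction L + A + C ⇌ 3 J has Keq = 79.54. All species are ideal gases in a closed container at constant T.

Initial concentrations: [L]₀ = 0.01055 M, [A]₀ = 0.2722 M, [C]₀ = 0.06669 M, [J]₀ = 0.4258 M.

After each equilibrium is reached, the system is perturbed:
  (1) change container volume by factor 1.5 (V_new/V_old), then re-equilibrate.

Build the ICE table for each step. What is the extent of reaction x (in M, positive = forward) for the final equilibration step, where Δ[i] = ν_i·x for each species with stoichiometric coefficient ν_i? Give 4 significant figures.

Q₀ = 403.1 vs Keq = 79.54 ⇒ Q>K, reverse
Step 1:
                  L         A         C         J
  I         0.01055    0.2722   0.06669    0.4258
  C          0.0169    0.0169    0.0169  -0.05071
  E         0.02745    0.2891   0.08359    0.3751
  solve Keq expr → x = -0.0169; check Q = 79.54
Then change container volume by factor 1.5 (V_new/V_old).
Step 2:
                  L         A         C         J
  I          0.0183    0.1927   0.05573    0.2501
  C               0         0         0         0
  E          0.0183    0.1927   0.05573    0.2501
  solve Keq expr → x = 0; check Q = 79.54

x = 0 M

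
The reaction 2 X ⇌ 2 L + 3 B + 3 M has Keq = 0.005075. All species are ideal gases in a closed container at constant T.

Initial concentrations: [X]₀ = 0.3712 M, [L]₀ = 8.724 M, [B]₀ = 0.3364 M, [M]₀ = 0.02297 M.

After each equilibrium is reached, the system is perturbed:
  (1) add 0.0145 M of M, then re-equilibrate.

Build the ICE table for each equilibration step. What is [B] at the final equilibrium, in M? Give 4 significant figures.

[B]_eq = 0.3563 M

Q₀ = 2.5484e-04 vs Keq = 0.005075 ⇒ Q<K, forward
Step 1:
                   X          L          B          M
  init        0.3712      8.724     0.3364    0.02297
  Δ         -0.02111    0.02111    0.03167    0.03167
  eq          0.3501      8.745     0.3681    0.05464
  solve Keq expr → x = 0.01056; check Q = 0.005075
Then add 0.0145 M of M.
Step 2:
                   X          L          B          M
  init        0.3501      8.745     0.3681    0.06914
  Δ         0.007874  -0.007874   -0.01181   -0.01181
  eq           0.358      8.737     0.3563    0.05733
  solve Keq expr → x = -0.003937; check Q = 0.005075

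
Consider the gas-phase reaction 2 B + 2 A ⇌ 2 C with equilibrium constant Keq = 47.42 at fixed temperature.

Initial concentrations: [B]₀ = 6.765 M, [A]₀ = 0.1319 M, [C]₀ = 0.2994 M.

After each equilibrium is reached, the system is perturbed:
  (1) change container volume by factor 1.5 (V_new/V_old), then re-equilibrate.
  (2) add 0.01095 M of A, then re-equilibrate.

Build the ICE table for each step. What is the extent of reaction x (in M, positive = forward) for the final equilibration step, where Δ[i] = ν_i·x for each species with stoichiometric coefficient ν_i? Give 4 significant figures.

x = 0.00529 M

Q₀ = 0.1126 vs Keq = 47.42 ⇒ Q<K, forward
Step 1:
                   B          A          C
  init         6.765     0.1319     0.2994
  Δ          -0.1227    -0.1227     0.1227
  eq           6.642   0.009228     0.4221
  solve Keq expr → x = 0.06134; check Q = 47.42
Then change container volume by factor 1.5 (V_new/V_old).
Step 2:
                   B          A          C
  init         4.428   0.006152     0.2814
  Δ         0.002972   0.002972  -0.002972
  eq           4.431   0.009124     0.2784
  solve Keq expr → x = -0.001486; check Q = 47.42
Then add 0.01095 M of A.
Step 3:
                   B          A          C
  init         4.431    0.02007     0.2784
  Δ         -0.01058   -0.01058    0.01058
  eq           4.421   0.009493      0.289
  solve Keq expr → x = 0.00529; check Q = 47.42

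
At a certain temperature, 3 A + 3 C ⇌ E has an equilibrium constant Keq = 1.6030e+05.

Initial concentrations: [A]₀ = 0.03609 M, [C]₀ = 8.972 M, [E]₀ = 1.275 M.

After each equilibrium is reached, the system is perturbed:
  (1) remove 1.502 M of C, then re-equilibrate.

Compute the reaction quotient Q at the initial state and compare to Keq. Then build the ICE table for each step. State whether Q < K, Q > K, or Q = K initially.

Q₀ = 37.56 vs Keq = 1.6030e+05 ⇒ Q<K, forward
Step 1:
                    A           C           E
  I           0.03609       8.972       1.275
  C          -0.03385    -0.03385     0.01128
  E           0.00224       8.938       1.286
  solve Keq expr → x = 0.01128; check Q = 1.6030e+05
Then remove 1.502 M of C.
Step 2:
                    A           C           E
  I           0.00224       7.436       1.286
  C        4.5215e-04  4.5215e-04 -1.5072e-04
  E          0.002692       7.437       1.286
  solve Keq expr → x = -1.5072e-04; check Q = 1.6030e+05

Q₀ = 37.56; Q < K (proceeds forward)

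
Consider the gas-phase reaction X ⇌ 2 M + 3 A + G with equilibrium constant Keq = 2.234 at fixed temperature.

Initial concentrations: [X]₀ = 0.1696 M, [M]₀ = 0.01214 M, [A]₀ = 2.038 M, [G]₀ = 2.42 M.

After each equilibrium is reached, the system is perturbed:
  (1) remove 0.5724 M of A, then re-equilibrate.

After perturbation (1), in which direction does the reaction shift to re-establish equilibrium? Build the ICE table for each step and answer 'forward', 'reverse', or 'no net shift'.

Q₀ = 0.0178 vs Keq = 2.234 ⇒ Q<K, forward
Step 1:
                   X          M          A          G
  Initial     0.1696    0.01214      2.038       2.42
  Change    -0.04604    0.09208     0.1381    0.04604
  Equil       0.1236     0.1042      2.176      2.466
  solve Keq expr → x = 0.04604; check Q = 2.234
Then remove 0.5724 M of A.
Step 2:
                   X          M          A          G
  Initial     0.1236     0.1042      1.604      2.466
  Change    -0.01933    0.03867      0.058    0.01933
  Equil       0.1042     0.1429      1.662      2.485
  solve Keq expr → x = 0.01933; check Q = 2.234

Direction: forward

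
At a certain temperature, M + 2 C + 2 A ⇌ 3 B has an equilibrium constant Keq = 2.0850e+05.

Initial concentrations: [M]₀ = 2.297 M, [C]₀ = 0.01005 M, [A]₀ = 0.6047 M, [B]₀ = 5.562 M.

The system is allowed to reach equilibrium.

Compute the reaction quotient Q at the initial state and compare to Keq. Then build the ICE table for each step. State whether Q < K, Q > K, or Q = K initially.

Q₀ = 2.0282e+06 vs Keq = 2.0850e+05 ⇒ Q>K, reverse
Step 1:
                   M          C          A          B
  init         2.297    0.01005     0.6047      5.562
  Δ         0.009991    0.01998    0.01998   -0.02997
  eq           2.307    0.03003     0.6247      5.532
  solve Keq expr → x = -0.009991; check Q = 2.0850e+05

Q₀ = 2.0282e+06; Q > K (proceeds reverse)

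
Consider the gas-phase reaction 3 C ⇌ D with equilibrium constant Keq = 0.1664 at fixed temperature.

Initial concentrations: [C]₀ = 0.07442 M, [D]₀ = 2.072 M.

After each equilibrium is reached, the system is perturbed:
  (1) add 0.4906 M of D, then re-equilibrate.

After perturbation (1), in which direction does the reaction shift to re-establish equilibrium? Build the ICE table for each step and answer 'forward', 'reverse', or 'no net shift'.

Q₀ = 5027 vs Keq = 0.1664 ⇒ Q>K, reverse
Step 1:
                   C          D
  init       0.07442      2.072
  Δ            1.967    -0.6558
  eq           2.042      1.416
  solve Keq expr → x = -0.6558; check Q = 0.1664
Then add 0.4906 M of D.
Step 2:
                   C          D
  init         2.042      1.907
  Δ           0.1879   -0.06262
  eq            2.23      1.844
  solve Keq expr → x = -0.06262; check Q = 0.1664

Direction: reverse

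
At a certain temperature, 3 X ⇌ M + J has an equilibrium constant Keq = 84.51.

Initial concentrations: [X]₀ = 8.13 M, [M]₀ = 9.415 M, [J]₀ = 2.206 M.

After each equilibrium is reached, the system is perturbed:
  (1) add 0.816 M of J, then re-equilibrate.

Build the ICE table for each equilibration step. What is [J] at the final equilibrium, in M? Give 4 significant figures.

Q₀ = 0.03865 vs Keq = 84.51 ⇒ Q<K, forward
Step 1:
                  X         M         J
  Initial      8.13     9.415     2.206
  Change     -7.265     2.422     2.422
  Equil      0.8654     11.84     4.628
  solve Keq expr → x = 2.422; check Q = 84.51
Then add 0.816 M of J.
Step 2:
                  X         M         J
  Initial    0.8654     11.84     5.444
  Change    0.04686  -0.01562  -0.01562
  Equil      0.9123     11.82     5.428
  solve Keq expr → x = -0.01562; check Q = 84.51

[J]_eq = 5.428 M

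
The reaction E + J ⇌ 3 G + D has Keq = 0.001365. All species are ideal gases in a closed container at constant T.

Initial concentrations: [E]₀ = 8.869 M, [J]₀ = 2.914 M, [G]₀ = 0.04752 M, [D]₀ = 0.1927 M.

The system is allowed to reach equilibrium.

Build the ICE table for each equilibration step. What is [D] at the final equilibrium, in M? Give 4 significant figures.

[D]_eq = 0.3315 M

Q₀ = 8.0010e-07 vs Keq = 0.001365 ⇒ Q<K, forward
Step 1:
                    E           J           G           D
  Initial       8.869       2.914     0.04752      0.1927
  Change      -0.1388     -0.1388      0.4163      0.1388
  Equil          8.73       2.775      0.4638      0.3315
  solve Keq expr → x = 0.1388; check Q = 0.001365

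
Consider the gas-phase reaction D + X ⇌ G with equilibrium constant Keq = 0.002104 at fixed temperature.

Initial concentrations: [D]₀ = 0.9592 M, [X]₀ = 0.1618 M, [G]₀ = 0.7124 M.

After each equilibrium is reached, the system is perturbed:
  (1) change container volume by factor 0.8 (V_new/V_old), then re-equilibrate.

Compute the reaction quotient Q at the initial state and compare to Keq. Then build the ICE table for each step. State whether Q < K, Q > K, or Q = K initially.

Q₀ = 4.59 vs Keq = 0.002104 ⇒ Q>K, reverse
Step 1:
                  D         X         G
  I          0.9592    0.1618    0.7124
  C          0.7093    0.7093   -0.7093
  E           1.669    0.8711  0.003058
  solve Keq expr → x = -0.7093; check Q = 0.002104
Then change container volume by factor 0.8 (V_new/V_old).
Step 2:
                  D         X         G
  I           2.086     1.089  0.003823
  C       -9.4936e-04 -9.4936e-04 9.4936e-04
  E           2.085     1.088  0.004772
  solve Keq expr → x = 9.4936e-04; check Q = 0.002104

Q₀ = 4.59; Q > K (proceeds reverse)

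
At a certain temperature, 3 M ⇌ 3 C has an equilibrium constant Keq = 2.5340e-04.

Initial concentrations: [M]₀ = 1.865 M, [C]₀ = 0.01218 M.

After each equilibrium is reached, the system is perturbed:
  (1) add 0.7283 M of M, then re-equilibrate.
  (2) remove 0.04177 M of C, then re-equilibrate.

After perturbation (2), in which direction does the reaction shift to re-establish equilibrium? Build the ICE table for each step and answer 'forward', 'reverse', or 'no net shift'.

Q₀ = 2.7855e-07 vs Keq = 2.5340e-04 ⇒ Q<K, forward
Step 1:
                  M         C
  I           1.865   0.01218
  C        -0.09954   0.09954
  E           1.765    0.1117
  solve Keq expr → x = 0.03318; check Q = 2.5340e-04
Then add 0.7283 M of M.
Step 2:
                  M         C
  I           2.494    0.1117
  C        -0.04334   0.04334
  E            2.45    0.1551
  solve Keq expr → x = 0.01445; check Q = 2.5340e-04
Then remove 0.04177 M of C.
Step 3:
                  M         C
  I            2.45    0.1133
  C        -0.03928   0.03928
  E           2.411    0.1526
  solve Keq expr → x = 0.01309; check Q = 2.5340e-04

Direction: forward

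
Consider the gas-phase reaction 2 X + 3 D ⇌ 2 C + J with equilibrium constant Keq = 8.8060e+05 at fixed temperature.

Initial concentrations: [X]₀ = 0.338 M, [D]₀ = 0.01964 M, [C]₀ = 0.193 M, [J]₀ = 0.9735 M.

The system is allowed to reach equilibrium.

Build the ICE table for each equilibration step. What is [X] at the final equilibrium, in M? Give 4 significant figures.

Q₀ = 4.1898e+04 vs Keq = 8.8060e+05 ⇒ Q<K, forward
Step 1:
                  X         D         C         J
  I           0.338   0.01964     0.193    0.9735
  C        -0.00813  -0.01219   0.00813  0.004065
  E          0.3299  0.007445    0.2011    0.9776
  solve Keq expr → x = 0.004065; check Q = 8.8060e+05

[X]_eq = 0.3299 M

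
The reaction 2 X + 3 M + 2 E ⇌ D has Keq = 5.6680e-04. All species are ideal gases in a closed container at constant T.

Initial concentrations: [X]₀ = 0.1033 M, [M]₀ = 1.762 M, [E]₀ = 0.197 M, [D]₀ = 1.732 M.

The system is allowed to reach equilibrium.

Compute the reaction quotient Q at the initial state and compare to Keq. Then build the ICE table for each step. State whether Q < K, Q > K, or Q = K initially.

Q₀ = 764.5 vs Keq = 5.6680e-04 ⇒ Q>K, reverse
Step 1:
                  X         M         E         D
  I          0.1033     1.762     0.197     1.732
  C           1.837     2.755     1.837   -0.9184
  E            1.94     4.517     2.034    0.8136
  solve Keq expr → x = -0.9184; check Q = 5.6680e-04

Q₀ = 764.5; Q > K (proceeds reverse)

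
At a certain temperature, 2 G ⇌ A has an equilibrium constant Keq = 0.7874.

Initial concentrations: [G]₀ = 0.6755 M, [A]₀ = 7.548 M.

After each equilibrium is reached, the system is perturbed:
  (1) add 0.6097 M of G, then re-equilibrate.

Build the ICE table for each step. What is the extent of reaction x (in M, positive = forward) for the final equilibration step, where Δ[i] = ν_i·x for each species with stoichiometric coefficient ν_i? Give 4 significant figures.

x = 0.2747 M

Q₀ = 16.54 vs Keq = 0.7874 ⇒ Q>K, reverse
Step 1:
                    G           A
  Initial      0.6755       7.548
  Change        2.188      -1.094
  Equil         2.863       6.454
  solve Keq expr → x = -1.094; check Q = 0.7874
Then add 0.6097 M of G.
Step 2:
                    G           A
  Initial       3.473       6.454
  Change      -0.5494      0.2747
  Equil         2.923       6.729
  solve Keq expr → x = 0.2747; check Q = 0.7874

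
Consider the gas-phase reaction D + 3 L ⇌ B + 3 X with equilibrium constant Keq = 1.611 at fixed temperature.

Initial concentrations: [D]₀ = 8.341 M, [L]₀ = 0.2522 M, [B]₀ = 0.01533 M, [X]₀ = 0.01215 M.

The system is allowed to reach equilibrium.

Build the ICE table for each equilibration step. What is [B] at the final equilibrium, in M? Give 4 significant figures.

Q₀ = 2.0550e-07 vs Keq = 1.611 ⇒ Q<K, forward
Step 1:
                    D           L           B           X
  init          8.341      0.2522     0.01533     0.01215
  Δ          -0.07025     -0.2108     0.07025      0.2108
  eq            8.271     0.04144     0.08558      0.2229
  solve Keq expr → x = 0.07025; check Q = 1.611

[B]_eq = 0.08558 M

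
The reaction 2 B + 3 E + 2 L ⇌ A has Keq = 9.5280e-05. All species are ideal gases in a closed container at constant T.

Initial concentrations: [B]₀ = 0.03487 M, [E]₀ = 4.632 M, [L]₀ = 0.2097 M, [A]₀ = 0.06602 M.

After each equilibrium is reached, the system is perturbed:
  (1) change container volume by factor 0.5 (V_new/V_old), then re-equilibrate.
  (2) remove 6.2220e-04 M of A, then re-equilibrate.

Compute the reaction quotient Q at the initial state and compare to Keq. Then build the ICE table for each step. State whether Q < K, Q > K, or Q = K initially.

Q₀ = 12.42; Q > K (proceeds reverse)

Q₀ = 12.42 vs Keq = 9.5280e-05 ⇒ Q>K, reverse
Step 1:
                  B         E         L         A
  init      0.03487     4.632    0.2097   0.06602
  Δ           0.132     0.198     0.132  -0.06599
  eq         0.1668      4.83    0.3417 3.4886e-05
  solve Keq expr → x = -0.06599; check Q = 9.5280e-05
Then change container volume by factor 0.5 (V_new/V_old).
Step 2:
                  B         E         L         A
  init       0.3337      9.66    0.6833 6.9771e-05
  Δ       -0.008129  -0.01219 -0.008129  0.004064
  eq         0.3256     9.648    0.6752  0.004134
  solve Keq expr → x = 0.004064; check Q = 9.5280e-05
Then remove 6.2220e-04 M of A.
Step 3:
                  B         E         L         A
  init       0.3256     9.648    0.6752  0.003512
  Δ       -0.001153  -0.00173 -0.001153 5.7674e-04
  eq         0.3244     9.646    0.6741  0.004089
  solve Keq expr → x = 5.7674e-04; check Q = 9.5280e-05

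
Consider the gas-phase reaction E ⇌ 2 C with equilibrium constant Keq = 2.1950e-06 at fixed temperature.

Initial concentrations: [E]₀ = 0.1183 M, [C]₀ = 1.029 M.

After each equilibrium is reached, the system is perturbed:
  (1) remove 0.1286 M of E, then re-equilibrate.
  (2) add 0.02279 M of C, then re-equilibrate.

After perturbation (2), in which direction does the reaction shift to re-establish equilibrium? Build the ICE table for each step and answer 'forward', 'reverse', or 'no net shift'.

Q₀ = 8.95 vs Keq = 2.1950e-06 ⇒ Q>K, reverse
Step 1:
                   E          C
  I           0.1183      1.029
  C           0.5139     -1.028
  E           0.6322   0.001178
  solve Keq expr → x = -0.5139; check Q = 2.1950e-06
Then remove 0.1286 M of E.
Step 2:
                   E          C
  I           0.5036   0.001178
  C       6.3275e-05 -1.2655e-04
  E           0.5037   0.001051
  solve Keq expr → x = -6.3275e-05; check Q = 2.1950e-06
Then add 0.02279 M of C.
Step 3:
                   E          C
  I           0.5037    0.02384
  C          0.01139   -0.02278
  E           0.5151   0.001063
  solve Keq expr → x = -0.01139; check Q = 2.1950e-06

Direction: reverse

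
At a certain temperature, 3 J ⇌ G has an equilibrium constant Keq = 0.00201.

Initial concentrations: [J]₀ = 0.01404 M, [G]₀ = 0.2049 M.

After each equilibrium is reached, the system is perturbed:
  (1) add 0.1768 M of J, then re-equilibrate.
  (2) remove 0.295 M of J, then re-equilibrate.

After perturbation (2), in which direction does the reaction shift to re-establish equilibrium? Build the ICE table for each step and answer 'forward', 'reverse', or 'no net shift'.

Direction: reverse

Q₀ = 7.4036e+04 vs Keq = 0.00201 ⇒ Q>K, reverse
Step 1:
                    J           G
  init        0.01404      0.2049
  Δ            0.6132     -0.2044
  eq           0.6273  4.9605e-04
  solve Keq expr → x = -0.2044; check Q = 0.00201
Then add 0.1768 M of J.
Step 2:
                    J           G
  init         0.8041  4.9605e-04
  Δ         -0.001627  5.4246e-04
  eq           0.8024    0.001039
  solve Keq expr → x = 5.4246e-04; check Q = 0.00201
Then remove 0.295 M of J.
Step 3:
                    J           G
  init         0.5074    0.001039
  Δ          0.002317 -7.7228e-04
  eq           0.5097  2.6622e-04
  solve Keq expr → x = -7.7228e-04; check Q = 0.00201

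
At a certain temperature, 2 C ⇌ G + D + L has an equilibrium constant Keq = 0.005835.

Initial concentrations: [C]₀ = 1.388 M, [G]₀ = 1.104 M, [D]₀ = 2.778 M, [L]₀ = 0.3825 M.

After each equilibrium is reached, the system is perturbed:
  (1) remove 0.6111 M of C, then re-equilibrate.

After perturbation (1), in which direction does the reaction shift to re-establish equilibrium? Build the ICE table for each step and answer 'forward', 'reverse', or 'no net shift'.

Q₀ = 0.6089 vs Keq = 0.005835 ⇒ Q>K, reverse
Step 1:
                  C         G         D         L
  Initial     1.388     1.104     2.778    0.3825
  Change     0.7354   -0.3677   -0.3677   -0.3677
  Equil       2.123    0.7363      2.41   0.01482
  solve Keq expr → x = -0.3677; check Q = 0.005835
Then remove 0.6111 M of C.
Step 2:
                  C         G         D         L
  Initial     1.512    0.7363      2.41   0.01482
  Change    0.01413 -0.007066 -0.007066 -0.007066
  Equil       1.526    0.7293     2.403  0.007757
  solve Keq expr → x = -0.007066; check Q = 0.005835

Direction: reverse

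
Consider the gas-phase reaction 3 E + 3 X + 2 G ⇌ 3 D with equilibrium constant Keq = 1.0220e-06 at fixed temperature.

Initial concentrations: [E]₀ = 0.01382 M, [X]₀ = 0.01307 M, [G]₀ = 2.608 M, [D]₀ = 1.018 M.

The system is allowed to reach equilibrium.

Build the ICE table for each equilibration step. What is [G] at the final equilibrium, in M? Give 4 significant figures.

Q₀ = 2.6319e+10 vs Keq = 1.0220e-06 ⇒ Q>K, reverse
Step 1:
                   E          X          G          D
  init       0.01382    0.01307      2.608      1.018
  Δ           0.9954     0.9954     0.6636    -0.9954
  eq           1.009      1.008      3.272    0.02259
  solve Keq expr → x = -0.3318; check Q = 1.0220e-06

[G]_eq = 3.272 M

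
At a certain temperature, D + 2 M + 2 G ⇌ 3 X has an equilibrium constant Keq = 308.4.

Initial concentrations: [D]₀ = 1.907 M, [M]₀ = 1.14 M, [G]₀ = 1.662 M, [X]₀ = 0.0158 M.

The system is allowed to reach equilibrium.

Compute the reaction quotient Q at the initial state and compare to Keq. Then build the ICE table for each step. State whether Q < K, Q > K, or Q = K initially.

Q₀ = 5.7617e-07; Q < K (proceeds forward)

Q₀ = 5.7617e-07 vs Keq = 308.4 ⇒ Q<K, forward
Step 1:
                  D         M         G         X
  Initial     1.907      1.14     1.662    0.0158
  Change    -0.5016    -1.003    -1.003     1.505
  Equil       1.405    0.1367    0.6587     1.521
  solve Keq expr → x = 0.5016; check Q = 308.4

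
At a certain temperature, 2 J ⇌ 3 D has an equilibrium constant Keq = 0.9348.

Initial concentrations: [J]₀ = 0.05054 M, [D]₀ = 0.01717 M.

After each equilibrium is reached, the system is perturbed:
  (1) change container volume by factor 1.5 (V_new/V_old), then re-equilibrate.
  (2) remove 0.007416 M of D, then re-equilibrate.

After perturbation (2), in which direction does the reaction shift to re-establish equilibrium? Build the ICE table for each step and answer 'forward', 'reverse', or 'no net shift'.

Direction: forward

Q₀ = 0.001982 vs Keq = 0.9348 ⇒ Q<K, forward
Step 1:
                    J           D
  I           0.05054     0.01717
  C          -0.03283     0.04925
  E           0.01771     0.06642
  solve Keq expr → x = 0.01642; check Q = 0.9348
Then change container volume by factor 1.5 (V_new/V_old).
Step 2:
                    J           D
  I            0.0118     0.04428
  C         -0.001448    0.002172
  E           0.01036     0.04645
  solve Keq expr → x = 7.2410e-04; check Q = 0.9348
Then remove 0.007416 M of D.
Step 3:
                    J           D
  I           0.01036     0.03904
  C         -0.001621    0.002432
  E          0.008734     0.04147
  solve Keq expr → x = 8.1056e-04; check Q = 0.9348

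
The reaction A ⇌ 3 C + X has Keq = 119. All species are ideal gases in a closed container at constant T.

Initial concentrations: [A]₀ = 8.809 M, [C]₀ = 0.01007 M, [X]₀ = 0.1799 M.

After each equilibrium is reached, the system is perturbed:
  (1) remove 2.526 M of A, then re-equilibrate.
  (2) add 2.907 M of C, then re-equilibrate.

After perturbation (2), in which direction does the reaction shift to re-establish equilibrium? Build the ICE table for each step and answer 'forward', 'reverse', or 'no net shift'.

Direction: reverse

Q₀ = 2.0854e-08 vs Keq = 119 ⇒ Q<K, forward
Step 1:
                    A           C           X
  Initial       8.809     0.01007      0.1799
  Change       -2.271       6.812       2.271
  Equil         6.538       6.822       2.451
  solve Keq expr → x = 2.271; check Q = 119
Then remove 2.526 M of A.
Step 2:
                    A           C           X
  Initial       4.012       6.822       2.451
  Change       0.2365     -0.7096     -0.2365
  Equil         4.249       6.112       2.214
  solve Keq expr → x = -0.2365; check Q = 119
Then add 2.907 M of C.
Step 3:
                    A           C           X
  Initial       4.249       9.019       2.214
  Change       0.6246      -1.874     -0.6246
  Equil         4.873       7.146       1.589
  solve Keq expr → x = -0.6246; check Q = 119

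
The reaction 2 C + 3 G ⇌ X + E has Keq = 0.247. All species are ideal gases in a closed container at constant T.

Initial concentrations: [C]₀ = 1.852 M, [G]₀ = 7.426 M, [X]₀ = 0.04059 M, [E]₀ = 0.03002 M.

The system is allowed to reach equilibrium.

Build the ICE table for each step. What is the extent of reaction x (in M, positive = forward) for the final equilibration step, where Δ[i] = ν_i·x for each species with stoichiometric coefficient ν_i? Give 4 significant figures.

x = 0.8443 M

Q₀ = 8.6753e-07 vs Keq = 0.247 ⇒ Q<K, forward
Step 1:
                   C          G          X          E
  I            1.852      7.426    0.04059    0.03002
  C           -1.689     -2.533     0.8443     0.8443
  E           0.1635      4.893     0.8848     0.8743
  solve Keq expr → x = 0.8443; check Q = 0.247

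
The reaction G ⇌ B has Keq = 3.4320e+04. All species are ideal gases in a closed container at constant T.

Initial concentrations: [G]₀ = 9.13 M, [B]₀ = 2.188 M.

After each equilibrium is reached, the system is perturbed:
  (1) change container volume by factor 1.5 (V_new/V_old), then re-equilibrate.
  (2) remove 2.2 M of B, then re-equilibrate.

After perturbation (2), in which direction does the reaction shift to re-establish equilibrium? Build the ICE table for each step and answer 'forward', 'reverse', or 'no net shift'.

Q₀ = 0.2396 vs Keq = 3.4320e+04 ⇒ Q<K, forward
Step 1:
                    G           B
  init           9.13       2.188
  Δ             -9.13        9.13
  eq       3.2977e-04       11.32
  solve Keq expr → x = 9.13; check Q = 3.4320e+04
Then change container volume by factor 1.5 (V_new/V_old).
Step 2:
                    G           B
  init     2.1985e-04       7.545
  Δ                 0           0
  eq       2.1985e-04       7.545
  solve Keq expr → x = 0; check Q = 3.4320e+04
Then remove 2.2 M of B.
Step 3:
                    G           B
  init     2.1985e-04       5.345
  Δ       -6.4101e-05  6.4101e-05
  eq       1.5575e-04       5.345
  solve Keq expr → x = 6.4101e-05; check Q = 3.4320e+04

Direction: forward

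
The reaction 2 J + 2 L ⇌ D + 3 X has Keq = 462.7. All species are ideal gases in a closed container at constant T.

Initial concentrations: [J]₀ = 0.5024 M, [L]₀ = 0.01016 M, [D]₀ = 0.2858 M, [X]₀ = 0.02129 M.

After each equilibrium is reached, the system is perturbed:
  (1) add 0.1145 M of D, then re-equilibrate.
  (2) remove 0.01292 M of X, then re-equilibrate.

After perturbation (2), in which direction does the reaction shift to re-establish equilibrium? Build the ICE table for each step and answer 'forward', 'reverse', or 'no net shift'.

Direction: forward

Q₀ = 0.1059 vs Keq = 462.7 ⇒ Q<K, forward
Step 1:
                   J          L          D          X
  Initial     0.5024    0.01016     0.2858    0.02129
  Change   -0.009812  -0.009812   0.004906    0.01472
  Equil       0.4926 3.4770e-04     0.2907    0.03601
  solve Keq expr → x = 0.004906; check Q = 462.7
Then add 0.1145 M of D.
Step 2:
                   J          L          D          X
  Initial     0.4926 3.4770e-04     0.4052    0.03601
  Change  6.1168e-05 6.1168e-05 -3.0584e-05 -9.1751e-05
  Equil       0.4926 4.0886e-04     0.4052    0.03592
  solve Keq expr → x = -3.0584e-05; check Q = 462.7
Then remove 0.01292 M of X.
Step 3:
                   J          L          D          X
  Initial     0.4926 4.0886e-04     0.4052      0.023
  Change  -1.9526e-04 -1.9526e-04 9.7632e-05 2.9290e-04
  Equil       0.4925 2.1360e-04     0.4053    0.02329
  solve Keq expr → x = 9.7632e-05; check Q = 462.7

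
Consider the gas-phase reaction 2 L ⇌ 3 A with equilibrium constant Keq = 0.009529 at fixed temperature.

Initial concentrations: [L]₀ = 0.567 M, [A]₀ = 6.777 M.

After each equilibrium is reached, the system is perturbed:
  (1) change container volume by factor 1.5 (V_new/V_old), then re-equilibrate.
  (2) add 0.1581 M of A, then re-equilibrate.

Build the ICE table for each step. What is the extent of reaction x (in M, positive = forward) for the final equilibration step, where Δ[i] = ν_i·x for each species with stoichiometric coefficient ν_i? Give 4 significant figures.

Q₀ = 968.2 vs Keq = 0.009529 ⇒ Q>K, reverse
Step 1:
                  L         A
  init        0.567     6.777
  Δ           4.122    -6.183
  eq          4.689    0.5939
  solve Keq expr → x = -2.061; check Q = 0.009529
Then change container volume by factor 1.5 (V_new/V_old).
Step 2:
                  L         A
  init        3.126     0.396
  Δ        -0.03588   0.05383
  eq           3.09    0.4498
  solve Keq expr → x = 0.01794; check Q = 0.009529
Then add 0.1581 M of A.
Step 3:
                  L         A
  init         3.09    0.6079
  Δ         0.09903   -0.1485
  eq          3.189    0.4593
  solve Keq expr → x = -0.04951; check Q = 0.009529

x = -0.04951 M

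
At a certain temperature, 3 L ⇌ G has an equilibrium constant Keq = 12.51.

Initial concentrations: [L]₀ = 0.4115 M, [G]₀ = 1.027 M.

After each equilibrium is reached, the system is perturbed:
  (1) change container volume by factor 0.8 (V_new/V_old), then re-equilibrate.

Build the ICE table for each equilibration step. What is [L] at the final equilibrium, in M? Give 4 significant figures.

Q₀ = 14.74 vs Keq = 12.51 ⇒ Q>K, reverse
Step 1:
                  L         G
  I          0.4115     1.027
  C         0.02207 -0.007358
  E          0.4336      1.02
  solve Keq expr → x = -0.007358; check Q = 12.51
Then change container volume by factor 0.8 (V_new/V_old).
Step 2:
                  L         G
  I           0.542     1.275
  C          -0.072     0.024
  E            0.47     1.299
  solve Keq expr → x = 0.024; check Q = 12.51

[L]_eq = 0.47 M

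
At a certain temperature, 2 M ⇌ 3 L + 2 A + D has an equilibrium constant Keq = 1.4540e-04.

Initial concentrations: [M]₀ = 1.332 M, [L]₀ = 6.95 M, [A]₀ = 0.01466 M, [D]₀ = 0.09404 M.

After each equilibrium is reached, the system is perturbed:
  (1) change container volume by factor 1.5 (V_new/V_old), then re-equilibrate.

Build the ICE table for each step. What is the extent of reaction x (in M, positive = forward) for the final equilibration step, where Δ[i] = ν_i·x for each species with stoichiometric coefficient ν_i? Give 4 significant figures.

x = 0.001214 M

Q₀ = 0.003824 vs Keq = 1.4540e-04 ⇒ Q>K, reverse
Step 1:
                    M           L           A           D
  Initial       1.332        6.95     0.01466     0.09404
  Change      0.01167    -0.01751    -0.01167   -0.005836
  Equil         1.344       6.932    0.002989      0.0882
  solve Keq expr → x = -0.005836; check Q = 1.4540e-04
Then change container volume by factor 1.5 (V_new/V_old).
Step 2:
                    M           L           A           D
  Initial      0.8958       4.622    0.001993      0.0588
  Change    -0.002428    0.003642    0.002428    0.001214
  Equil        0.8934       4.625     0.00442     0.06002
  solve Keq expr → x = 0.001214; check Q = 1.4540e-04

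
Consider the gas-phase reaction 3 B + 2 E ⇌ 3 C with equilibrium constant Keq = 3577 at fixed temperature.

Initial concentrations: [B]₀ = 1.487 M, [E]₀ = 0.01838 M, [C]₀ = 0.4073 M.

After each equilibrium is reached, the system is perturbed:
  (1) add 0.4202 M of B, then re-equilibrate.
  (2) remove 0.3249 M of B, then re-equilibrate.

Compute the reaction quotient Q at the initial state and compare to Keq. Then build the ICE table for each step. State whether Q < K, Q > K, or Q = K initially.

Q₀ = 60.83 vs Keq = 3577 ⇒ Q<K, forward
Step 1:
                   B          E          C
  I            1.487    0.01838     0.4073
  C         -0.02356   -0.01571    0.02356
  E            1.463   0.002671     0.4309
  solve Keq expr → x = 0.007854; check Q = 3577
Then add 0.4202 M of B.
Step 2:
                   B          E          C
  I            1.884   0.002671     0.4309
  C        -0.001248 -8.3214e-04   0.001248
  E            1.882   0.001839     0.4321
  solve Keq expr → x = 4.1607e-04; check Q = 3577
Then remove 0.3249 M of B.
Step 3:
                   B          E          C
  I            1.557   0.001839     0.4321
  C       8.9221e-04 5.9481e-04 -8.9221e-04
  E            1.558   0.002434     0.4312
  solve Keq expr → x = -2.9740e-04; check Q = 3577

Q₀ = 60.83; Q < K (proceeds forward)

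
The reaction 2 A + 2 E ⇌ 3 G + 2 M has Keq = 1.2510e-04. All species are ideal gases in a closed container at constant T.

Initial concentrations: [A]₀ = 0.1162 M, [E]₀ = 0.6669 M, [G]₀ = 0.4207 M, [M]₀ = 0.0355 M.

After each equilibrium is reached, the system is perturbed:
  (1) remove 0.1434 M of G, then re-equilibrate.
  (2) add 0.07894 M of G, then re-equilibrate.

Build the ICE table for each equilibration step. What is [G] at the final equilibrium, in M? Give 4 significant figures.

[G]_eq = 0.3127 M

Q₀ = 0.01563 vs Keq = 1.2510e-04 ⇒ Q>K, reverse
Step 1:
                   A          E          G          M
  Initial     0.1162     0.6669     0.4207     0.0355
  Change     0.03051    0.03051   -0.04577   -0.03051
  Equil       0.1467     0.6974     0.3749   0.004985
  solve Keq expr → x = -0.01526; check Q = 1.2510e-04
Then remove 0.1434 M of G.
Step 2:
                   A          E          G          M
  Initial     0.1467     0.6974     0.2315   0.004985
  Change   -0.004492  -0.004492   0.006738   0.004492
  Equil       0.1422     0.6929     0.2383   0.009477
  solve Keq expr → x = 0.002246; check Q = 1.2510e-04
Then add 0.07894 M of G.
Step 3:
                   A          E          G          M
  Initial     0.1422     0.6929     0.3172   0.009477
  Change    0.003012   0.003012  -0.004518  -0.003012
  Equil       0.1452     0.6959     0.3127   0.006465
  solve Keq expr → x = -0.001506; check Q = 1.2510e-04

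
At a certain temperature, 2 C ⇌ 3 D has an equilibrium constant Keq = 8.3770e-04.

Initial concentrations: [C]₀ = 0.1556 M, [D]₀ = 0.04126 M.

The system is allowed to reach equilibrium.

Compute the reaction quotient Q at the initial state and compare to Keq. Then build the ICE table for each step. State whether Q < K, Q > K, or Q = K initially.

Q₀ = 0.002901 vs Keq = 8.3770e-04 ⇒ Q>K, reverse
Step 1:
                  C         D
  init       0.1556   0.04126
  Δ        0.008658  -0.01299
  eq         0.1643   0.02827
  solve Keq expr → x = -0.004329; check Q = 8.3770e-04

Q₀ = 0.002901; Q > K (proceeds reverse)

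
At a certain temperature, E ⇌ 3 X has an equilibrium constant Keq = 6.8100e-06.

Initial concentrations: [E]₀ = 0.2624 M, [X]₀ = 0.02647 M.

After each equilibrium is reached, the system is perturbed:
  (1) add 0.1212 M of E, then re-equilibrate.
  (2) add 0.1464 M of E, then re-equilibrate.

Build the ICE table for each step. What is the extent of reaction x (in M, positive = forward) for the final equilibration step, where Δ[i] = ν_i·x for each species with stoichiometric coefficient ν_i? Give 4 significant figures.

x = 5.1745e-04 M

Q₀ = 7.0680e-05 vs Keq = 6.8100e-06 ⇒ Q>K, reverse
Step 1:
                  E         X
  I          0.2624   0.02647
  C        0.004754  -0.01426
  E          0.2672   0.01221
  solve Keq expr → x = -0.004754; check Q = 6.8100e-06
Then add 0.1212 M of E.
Step 2:
                  E         X
  I          0.3884   0.01221
  C       -5.3829e-04  0.001615
  E          0.3878   0.01382
  solve Keq expr → x = 5.3829e-04; check Q = 6.8100e-06
Then add 0.1464 M of E.
Step 3:
                  E         X
  I          0.5342   0.01382
  C       -5.1745e-04  0.001552
  E          0.5337   0.01537
  solve Keq expr → x = 5.1745e-04; check Q = 6.8100e-06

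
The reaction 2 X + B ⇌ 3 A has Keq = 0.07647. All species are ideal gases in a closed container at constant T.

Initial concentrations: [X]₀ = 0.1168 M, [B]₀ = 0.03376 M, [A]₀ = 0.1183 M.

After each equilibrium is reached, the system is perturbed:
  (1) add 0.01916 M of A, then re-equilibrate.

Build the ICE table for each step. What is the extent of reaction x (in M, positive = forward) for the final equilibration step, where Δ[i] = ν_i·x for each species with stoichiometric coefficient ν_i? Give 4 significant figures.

x = -0.005202 M

Q₀ = 3.595 vs Keq = 0.07647 ⇒ Q>K, reverse
Step 1:
                    X           B           A
  Initial      0.1168     0.03376      0.1183
  Change      0.04636     0.02318    -0.06954
  Equil        0.1632     0.05694     0.04876
  solve Keq expr → x = -0.02318; check Q = 0.07647
Then add 0.01916 M of A.
Step 2:
                    X           B           A
  Initial      0.1632     0.05694     0.06792
  Change       0.0104    0.005202    -0.01561
  Equil        0.1736     0.06214     0.05231
  solve Keq expr → x = -0.005202; check Q = 0.07647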